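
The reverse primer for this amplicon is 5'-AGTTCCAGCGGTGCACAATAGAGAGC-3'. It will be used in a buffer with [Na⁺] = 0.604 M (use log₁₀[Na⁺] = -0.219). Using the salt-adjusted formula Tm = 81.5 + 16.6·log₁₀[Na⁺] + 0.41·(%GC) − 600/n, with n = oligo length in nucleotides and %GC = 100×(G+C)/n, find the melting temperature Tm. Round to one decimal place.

76.9°C

Length n = 26. Base counts: A=8, T=4, C=6, G=8
G+C = 14, so %GC = 14/26 × 100 = 53.846%
Salt term: 16.6 × (-0.219) = -3.635
GC term: 0.41 × 53.846 = 22.077; length term: −600/26 = −23.077
Tm = 81.5 + (-3.635) + 22.077 − 23.077 = 76.865 → 76.9°C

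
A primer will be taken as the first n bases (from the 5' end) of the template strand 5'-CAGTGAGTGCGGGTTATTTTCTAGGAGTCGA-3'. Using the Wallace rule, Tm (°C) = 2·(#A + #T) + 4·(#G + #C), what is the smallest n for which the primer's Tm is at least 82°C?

n = 28

First 27 bases: CAGTGAGTGCGGGTTATTTTCTAGGAG → Tm = 80°C (< 82°C)
First 28 bases: CAGTGAGTGCGGGTTATTTTCTAGGAGT → Tm = 82°C (≥ 82°C)
Each additional base adds 2°C (A/T) or 4°C (G/C), so Tm is non-decreasing in n; n = 28 is the first length to reach 82°C.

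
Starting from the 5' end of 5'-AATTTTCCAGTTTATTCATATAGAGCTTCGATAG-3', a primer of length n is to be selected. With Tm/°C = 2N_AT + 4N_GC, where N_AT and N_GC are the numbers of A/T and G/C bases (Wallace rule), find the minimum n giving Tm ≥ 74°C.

First 28 bases: AATTTTCCAGTTTATTCATATAGAGCTT → Tm = 70°C (< 74°C)
First 29 bases: AATTTTCCAGTTTATTCATATAGAGCTTC → Tm = 74°C (≥ 74°C)
Each additional base adds 2°C (A/T) or 4°C (G/C), so Tm is non-decreasing in n; n = 29 is the first length to reach 74°C.

n = 29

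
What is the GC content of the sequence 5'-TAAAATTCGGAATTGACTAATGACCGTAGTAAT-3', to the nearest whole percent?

30%

Scanning the sequence gives T=10, C=4, A=13, G=6.
G+C = 6 + 4 = 10 out of 33 bases
%GC = 10/33 × 100 = 30.3% ≈ 30%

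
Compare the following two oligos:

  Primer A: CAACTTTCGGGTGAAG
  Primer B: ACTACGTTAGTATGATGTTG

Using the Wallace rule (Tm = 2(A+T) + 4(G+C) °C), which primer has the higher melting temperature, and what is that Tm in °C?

Primer B, 54°C

Primer A: A+T=8, G+C=8 → Tm = 2(8)+4(8) = 48°C
Primer B: A+T=13, G+C=7 → Tm = 2(13)+4(7) = 54°C
48°C vs 54°C → primer B is higher.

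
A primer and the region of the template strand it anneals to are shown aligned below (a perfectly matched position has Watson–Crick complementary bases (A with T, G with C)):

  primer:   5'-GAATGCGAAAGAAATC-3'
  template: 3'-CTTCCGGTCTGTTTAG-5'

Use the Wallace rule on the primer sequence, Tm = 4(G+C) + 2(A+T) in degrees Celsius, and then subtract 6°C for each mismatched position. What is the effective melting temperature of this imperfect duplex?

Primer base counts: A=8, T=2, G=4, C=2 → A+T=10, G+C=6
Perfect-match Tm = 2(10) + 4(6) = 20 + 24 = 44°C
Mismatches (positions where the bases are not complementary): 4 (at positions 4, 7, 9, 11)
Effective Tm = 44 − 4×6 = 44 − 24 = 20°C

20°C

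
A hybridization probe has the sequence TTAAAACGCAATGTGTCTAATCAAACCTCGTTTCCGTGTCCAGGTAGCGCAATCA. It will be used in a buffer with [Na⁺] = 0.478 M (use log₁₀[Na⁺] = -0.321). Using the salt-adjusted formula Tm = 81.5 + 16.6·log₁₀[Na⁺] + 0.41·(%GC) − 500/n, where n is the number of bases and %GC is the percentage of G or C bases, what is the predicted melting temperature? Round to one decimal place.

Length n = 55. G=10, C=14, T=15, A=16
G+C = 24, so %GC = 24/55 × 100 = 43.636%
Salt term: 16.6 × (-0.321) = -5.329
GC term: 0.41 × 43.636 = 17.891; length term: −500/55 = −9.091
Tm = 81.5 + (-5.329) + 17.891 − 9.091 = 84.971 → 85.0°C

85.0°C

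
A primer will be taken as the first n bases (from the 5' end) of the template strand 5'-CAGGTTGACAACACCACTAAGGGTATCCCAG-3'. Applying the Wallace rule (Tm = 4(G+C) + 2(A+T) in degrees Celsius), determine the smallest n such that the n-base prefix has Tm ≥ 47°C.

n = 16

First 15 bases: CAGGTTGACAACACC → Tm = 46°C (< 47°C)
First 16 bases: CAGGTTGACAACACCA → Tm = 48°C (≥ 47°C)
Since every base adds ≥2°C, Tm only increases with n, so the threshold is first crossed at n = 16.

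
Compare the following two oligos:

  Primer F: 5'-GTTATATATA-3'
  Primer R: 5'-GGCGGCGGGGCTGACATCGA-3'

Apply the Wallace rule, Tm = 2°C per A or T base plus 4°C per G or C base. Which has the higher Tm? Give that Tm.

Primer R, 70°C

Primer F: A+T=9, G+C=1 → Tm = 2(9)+4(1) = 22°C
Primer R: A+T=5, G+C=15 → Tm = 2(5)+4(15) = 70°C
22°C vs 70°C → primer R is higher.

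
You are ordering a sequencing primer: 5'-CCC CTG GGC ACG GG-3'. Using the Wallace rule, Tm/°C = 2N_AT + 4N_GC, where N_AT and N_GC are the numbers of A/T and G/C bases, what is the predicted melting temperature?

Counting bases: C=6, T=1, G=6, A=1
So N_AT = 2 and N_GC = 12.
Tm = 4·12 + 2·2 = 48 + 4 = 52°C

52°C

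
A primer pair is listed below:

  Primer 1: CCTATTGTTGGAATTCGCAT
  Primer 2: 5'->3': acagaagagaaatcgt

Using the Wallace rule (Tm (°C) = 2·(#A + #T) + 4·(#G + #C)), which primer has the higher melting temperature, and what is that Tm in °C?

Primer 1, 56°C

Primer 1: A+T=12, G+C=8 → Tm = 2(12)+4(8) = 56°C
Primer 2: A+T=10, G+C=6 → Tm = 2(10)+4(6) = 44°C
56°C vs 44°C → primer 1 is higher.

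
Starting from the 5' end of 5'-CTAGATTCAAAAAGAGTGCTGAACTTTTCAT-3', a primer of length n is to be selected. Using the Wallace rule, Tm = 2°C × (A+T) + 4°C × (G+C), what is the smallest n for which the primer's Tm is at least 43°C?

n = 17

First 16 bases: CTAGATTCAAAAAGAG → Tm = 42°C (< 43°C)
First 17 bases: CTAGATTCAAAAAGAGT → Tm = 44°C (≥ 43°C)
Since every base adds ≥2°C, Tm only increases with n, so the threshold is first crossed at n = 17.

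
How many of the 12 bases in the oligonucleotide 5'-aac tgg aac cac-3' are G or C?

Base counts: T=1, A=5, C=4, G=2
Total G or C: 2 + 4 = 6

6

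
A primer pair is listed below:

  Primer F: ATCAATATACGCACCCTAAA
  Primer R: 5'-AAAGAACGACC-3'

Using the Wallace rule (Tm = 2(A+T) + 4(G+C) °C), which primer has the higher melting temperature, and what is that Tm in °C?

Primer F: A+T=13, G+C=7 → Tm = 2(13)+4(7) = 54°C
Primer R: A+T=6, G+C=5 → Tm = 2(6)+4(5) = 32°C
54°C vs 32°C → primer F is higher.

Primer F, 54°C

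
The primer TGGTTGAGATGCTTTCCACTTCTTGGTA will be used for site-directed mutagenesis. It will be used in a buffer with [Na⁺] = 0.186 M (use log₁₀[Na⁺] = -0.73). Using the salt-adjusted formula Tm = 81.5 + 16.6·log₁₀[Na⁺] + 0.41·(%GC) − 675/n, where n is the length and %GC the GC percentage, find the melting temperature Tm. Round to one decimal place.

Length n = 28. Base counts: A=4, C=5, G=7, T=12
G+C = 12, so %GC = 12/28 × 100 = 42.857%
Salt term: 16.6 × (-0.73) = -12.118
GC term: 0.41 × 42.857 = 17.571; length term: −675/28 = −24.107
Tm = 81.5 + (-12.118) + 17.571 − 24.107 = 62.846 → 62.8°C

62.8°C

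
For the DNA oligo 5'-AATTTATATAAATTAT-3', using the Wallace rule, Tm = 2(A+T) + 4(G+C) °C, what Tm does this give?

32°C

A=8, G=0, C=0, T=8
A+T = 16, G+C = 0
Tm = 2(16) + 4(0) = 32 + 0 = 32°C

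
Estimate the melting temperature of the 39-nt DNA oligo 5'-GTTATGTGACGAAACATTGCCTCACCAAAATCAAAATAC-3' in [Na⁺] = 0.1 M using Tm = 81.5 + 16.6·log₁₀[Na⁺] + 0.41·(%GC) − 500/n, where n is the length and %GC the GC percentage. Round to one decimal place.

66.8°C

Length n = 39. C=9, A=16, G=5, T=9
G+C = 14, so %GC = 14/39 × 100 = 35.897%
Salt term: 16.6 × (-1) = -16.6
GC term: 0.41 × 35.897 = 14.718; length term: −500/39 = −12.821
Tm = 81.5 + (-16.6) + 14.718 − 12.821 = 66.797 → 66.8°C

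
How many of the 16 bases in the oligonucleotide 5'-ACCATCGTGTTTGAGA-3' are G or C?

7

C=3, G=4, A=4, T=5
Total G or C: 4 + 3 = 7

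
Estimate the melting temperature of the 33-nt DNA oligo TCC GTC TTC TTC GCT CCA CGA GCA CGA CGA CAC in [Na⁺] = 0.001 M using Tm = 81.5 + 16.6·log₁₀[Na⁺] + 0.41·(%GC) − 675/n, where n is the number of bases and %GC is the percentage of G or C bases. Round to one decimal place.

36.1°C

Length n = 33. C=14, T=7, G=6, A=6
G+C = 20, so %GC = 20/33 × 100 = 60.606%
Salt term: 16.6 × (-3) = -49.8
GC term: 0.41 × 60.606 = 24.848; length term: −675/33 = −20.455
Tm = 81.5 + (-49.8) + 24.848 − 20.455 = 36.093 → 36.1°C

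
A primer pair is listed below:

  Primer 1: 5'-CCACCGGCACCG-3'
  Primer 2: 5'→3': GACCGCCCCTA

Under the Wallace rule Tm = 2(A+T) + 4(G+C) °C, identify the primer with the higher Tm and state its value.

Primer 1: A+T=2, G+C=10 → Tm = 2(2)+4(10) = 44°C
Primer 2: A+T=3, G+C=8 → Tm = 2(3)+4(8) = 38°C
44°C vs 38°C → primer 1 is higher.

Primer 1, 44°C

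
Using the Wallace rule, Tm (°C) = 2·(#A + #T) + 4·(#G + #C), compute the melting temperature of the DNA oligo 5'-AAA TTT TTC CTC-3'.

30°C

C=3, G=0, A=3, T=6
A+T = 9, G+C = 3
Tm = 2×9 + 4×3 = 30°C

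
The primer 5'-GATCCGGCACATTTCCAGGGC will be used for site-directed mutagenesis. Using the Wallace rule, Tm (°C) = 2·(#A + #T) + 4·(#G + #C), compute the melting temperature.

68°C

Base counts: G=6, T=4, A=4, C=7
A+T = 8, G+C = 13
Tm = 2×8 + 4×13 = 68°C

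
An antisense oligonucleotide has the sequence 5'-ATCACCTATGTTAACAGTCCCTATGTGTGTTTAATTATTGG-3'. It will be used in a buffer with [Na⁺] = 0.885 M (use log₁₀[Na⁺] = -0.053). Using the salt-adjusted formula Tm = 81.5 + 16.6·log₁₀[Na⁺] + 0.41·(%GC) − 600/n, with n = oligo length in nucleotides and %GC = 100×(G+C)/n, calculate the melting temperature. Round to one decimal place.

Length n = 41. Counting bases: T=17, G=7, A=10, C=7
G+C = 14, so %GC = 14/41 × 100 = 34.146%
Salt term: 16.6 × (-0.053) = -0.88
GC term: 0.41 × 34.146 = 14; length term: −600/41 = −14.634
Tm = 81.5 + (-0.88) + 14 − 14.634 = 79.986 → 80.0°C

80.0°C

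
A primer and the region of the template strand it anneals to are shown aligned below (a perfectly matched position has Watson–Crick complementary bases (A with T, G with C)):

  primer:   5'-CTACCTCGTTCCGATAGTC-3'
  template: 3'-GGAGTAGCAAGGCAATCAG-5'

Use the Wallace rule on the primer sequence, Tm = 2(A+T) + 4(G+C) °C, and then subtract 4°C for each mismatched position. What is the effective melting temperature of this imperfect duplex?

Primer base counts: A=3, T=6, G=3, C=7 → A+T=9, G+C=10
Perfect-match Tm = 2(9) + 4(10) = 18 + 40 = 58°C
Mismatches (positions where the bases are not complementary): 4 (at positions 2, 3, 5, 14)
Effective Tm = 58 − 4×4 = 58 − 16 = 42°C

42°C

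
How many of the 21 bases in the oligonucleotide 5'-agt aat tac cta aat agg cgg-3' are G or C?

8

C=3, G=5, A=8, T=5
G+C = 5 + 3 = 8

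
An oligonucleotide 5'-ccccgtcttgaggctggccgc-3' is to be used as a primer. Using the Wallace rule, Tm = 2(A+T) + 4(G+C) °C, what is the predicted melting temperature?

74°C

Base counts: C=9, G=7, T=4, A=1
So N_AT = 5 and N_GC = 16.
Tm = 2(5) + 4(16) = 10 + 64 = 74°C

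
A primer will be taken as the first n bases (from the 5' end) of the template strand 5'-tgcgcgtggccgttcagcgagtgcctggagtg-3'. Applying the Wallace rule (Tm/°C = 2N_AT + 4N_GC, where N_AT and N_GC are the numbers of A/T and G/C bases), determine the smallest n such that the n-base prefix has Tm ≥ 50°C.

n = 15

First 14 bases: TGCGCGTGGCCGTT → Tm = 48°C (< 50°C)
First 15 bases: TGCGCGTGGCCGTTC → Tm = 52°C (≥ 50°C)
Each additional base adds 2°C (A/T) or 4°C (G/C), so Tm is non-decreasing in n; n = 15 is the first length to reach 50°C.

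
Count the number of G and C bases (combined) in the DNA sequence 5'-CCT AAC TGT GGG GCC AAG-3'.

Counting bases: C=5, G=6, T=3, A=4
G+C = 6 + 5 = 11

11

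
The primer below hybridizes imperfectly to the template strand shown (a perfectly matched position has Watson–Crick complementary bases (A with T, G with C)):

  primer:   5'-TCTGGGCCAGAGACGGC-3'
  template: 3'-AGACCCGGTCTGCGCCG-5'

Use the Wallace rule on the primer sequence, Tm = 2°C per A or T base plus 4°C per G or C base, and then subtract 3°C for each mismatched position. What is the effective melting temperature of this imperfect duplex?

Primer base counts: A=3, T=2, G=7, C=5 → A+T=5, G+C=12
Perfect-match Tm = 2(5) + 4(12) = 10 + 48 = 58°C
Mismatches (positions where the bases are not complementary): 2 (at positions 12, 13)
Effective Tm = 58 − 2×3 = 58 − 6 = 52°C

52°C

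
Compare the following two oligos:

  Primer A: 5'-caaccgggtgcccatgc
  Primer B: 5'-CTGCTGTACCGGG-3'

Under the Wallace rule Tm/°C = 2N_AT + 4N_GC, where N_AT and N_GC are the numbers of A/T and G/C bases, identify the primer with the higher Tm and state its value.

Primer A: A+T=5, G+C=12 → Tm = 2(5)+4(12) = 58°C
Primer B: A+T=4, G+C=9 → Tm = 2(4)+4(9) = 44°C
58°C vs 44°C → primer A is higher.

Primer A, 58°C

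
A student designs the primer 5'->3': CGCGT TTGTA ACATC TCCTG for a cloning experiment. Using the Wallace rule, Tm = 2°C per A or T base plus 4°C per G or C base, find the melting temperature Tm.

G=4, A=3, C=6, T=7
So N_AT = 10 and N_GC = 10.
Tm = 2×10 + 4×10 = 60°C

60°C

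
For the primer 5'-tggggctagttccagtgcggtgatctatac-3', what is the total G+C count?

16

Scanning the sequence gives T=9, A=5, G=10, C=6.
Total G or C: 10 + 6 = 16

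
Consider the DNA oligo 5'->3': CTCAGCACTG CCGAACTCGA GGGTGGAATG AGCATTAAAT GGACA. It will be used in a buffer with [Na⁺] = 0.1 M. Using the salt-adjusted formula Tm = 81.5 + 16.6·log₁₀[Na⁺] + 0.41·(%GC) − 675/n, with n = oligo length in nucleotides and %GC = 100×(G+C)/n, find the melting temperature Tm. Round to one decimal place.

70.9°C

Length n = 45. Base counts: A=14, G=13, C=10, T=8
G+C = 23, so %GC = 23/45 × 100 = 51.111%
Salt term: 16.6 × (-1) = -16.6
GC term: 0.41 × 51.111 = 20.956; length term: −675/45 = −15
Tm = 81.5 + (-16.6) + 20.956 − 15 = 70.856 → 70.9°C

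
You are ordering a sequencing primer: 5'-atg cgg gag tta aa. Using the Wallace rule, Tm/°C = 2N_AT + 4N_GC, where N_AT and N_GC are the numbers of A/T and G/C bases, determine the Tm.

40°C

Base counts: T=3, G=5, C=1, A=5
AT pairs contribute 8, GC pairs contribute 6.
Tm = 4·6 + 2·8 = 24 + 16 = 40°C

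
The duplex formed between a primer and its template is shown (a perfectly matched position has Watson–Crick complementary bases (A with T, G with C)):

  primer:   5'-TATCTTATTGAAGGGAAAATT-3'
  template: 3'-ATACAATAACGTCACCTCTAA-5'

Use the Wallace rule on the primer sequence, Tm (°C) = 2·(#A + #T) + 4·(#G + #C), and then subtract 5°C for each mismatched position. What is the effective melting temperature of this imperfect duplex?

27°C

Primer base counts: A=8, T=8, G=4, C=1 → A+T=16, G+C=5
Perfect-match Tm = 2(16) + 4(5) = 32 + 20 = 52°C
Mismatches (positions where the bases are not complementary): 5 (at positions 4, 11, 14, 16, 18)
Effective Tm = 52 − 5×5 = 52 − 25 = 27°C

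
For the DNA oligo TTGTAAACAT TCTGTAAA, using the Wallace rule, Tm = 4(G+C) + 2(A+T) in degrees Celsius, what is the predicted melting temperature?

44°C

A=7, C=2, G=2, T=7
AT pairs contribute 14, GC pairs contribute 4.
Tm = 2×14 + 4×4 = 44°C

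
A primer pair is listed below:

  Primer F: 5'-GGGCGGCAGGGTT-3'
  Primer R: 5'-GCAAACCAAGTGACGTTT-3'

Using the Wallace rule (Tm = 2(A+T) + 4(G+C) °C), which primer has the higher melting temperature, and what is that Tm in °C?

Primer F: A+T=3, G+C=10 → Tm = 2(3)+4(10) = 46°C
Primer R: A+T=10, G+C=8 → Tm = 2(10)+4(8) = 52°C
46°C vs 52°C → primer R is higher.

Primer R, 52°C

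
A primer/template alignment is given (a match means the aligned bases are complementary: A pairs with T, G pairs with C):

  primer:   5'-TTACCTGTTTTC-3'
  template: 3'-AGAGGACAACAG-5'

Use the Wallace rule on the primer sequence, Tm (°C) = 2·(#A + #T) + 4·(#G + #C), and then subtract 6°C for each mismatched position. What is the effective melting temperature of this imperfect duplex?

Primer base counts: A=1, T=7, G=1, C=3 → A+T=8, G+C=4
Perfect-match Tm = 2(8) + 4(4) = 16 + 16 = 32°C
Mismatches (positions where the bases are not complementary): 3 (at positions 2, 3, 10)
Effective Tm = 32 − 3×6 = 32 − 18 = 14°C

14°C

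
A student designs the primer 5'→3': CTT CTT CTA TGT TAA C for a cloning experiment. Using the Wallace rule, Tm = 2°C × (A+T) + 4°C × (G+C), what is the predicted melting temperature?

42°C

Counting bases: A=3, T=8, G=1, C=4
So N_AT = 11 and N_GC = 5.
Tm = 4·5 + 2·11 = 20 + 22 = 42°C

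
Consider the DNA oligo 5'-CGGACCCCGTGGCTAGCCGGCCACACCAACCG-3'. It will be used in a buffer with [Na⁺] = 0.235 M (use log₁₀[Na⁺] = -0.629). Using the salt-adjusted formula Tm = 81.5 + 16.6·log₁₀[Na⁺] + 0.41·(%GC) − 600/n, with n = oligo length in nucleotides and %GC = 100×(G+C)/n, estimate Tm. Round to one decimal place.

83.1°C

Length n = 32. Base counts: A=6, T=2, C=15, G=9
G+C = 24, so %GC = 24/32 × 100 = 75%
Salt term: 16.6 × (-0.629) = -10.441
GC term: 0.41 × 75 = 30.75; length term: −600/32 = −18.75
Tm = 81.5 + (-10.441) + 30.75 − 18.75 = 83.059 → 83.1°C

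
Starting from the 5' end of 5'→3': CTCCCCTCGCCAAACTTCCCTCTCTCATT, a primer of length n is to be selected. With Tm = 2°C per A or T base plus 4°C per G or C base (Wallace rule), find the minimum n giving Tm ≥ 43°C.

n = 13

First 12 bases: CTCCCCTCGCCA → Tm = 42°C (< 43°C)
First 13 bases: CTCCCCTCGCCAA → Tm = 44°C (≥ 43°C)
Since every base adds ≥2°C, Tm only increases with n, so the threshold is first crossed at n = 13.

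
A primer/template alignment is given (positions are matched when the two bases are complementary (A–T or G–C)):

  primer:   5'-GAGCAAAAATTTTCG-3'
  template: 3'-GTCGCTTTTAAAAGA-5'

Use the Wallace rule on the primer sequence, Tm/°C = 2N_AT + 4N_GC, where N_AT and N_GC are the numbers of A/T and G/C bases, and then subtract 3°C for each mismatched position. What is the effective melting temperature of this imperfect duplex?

Primer base counts: A=6, T=4, G=3, C=2 → A+T=10, G+C=5
Perfect-match Tm = 2(10) + 4(5) = 20 + 20 = 40°C
Mismatches (positions where the bases are not complementary): 3 (at positions 1, 5, 15)
Effective Tm = 40 − 3×3 = 40 − 9 = 31°C

31°C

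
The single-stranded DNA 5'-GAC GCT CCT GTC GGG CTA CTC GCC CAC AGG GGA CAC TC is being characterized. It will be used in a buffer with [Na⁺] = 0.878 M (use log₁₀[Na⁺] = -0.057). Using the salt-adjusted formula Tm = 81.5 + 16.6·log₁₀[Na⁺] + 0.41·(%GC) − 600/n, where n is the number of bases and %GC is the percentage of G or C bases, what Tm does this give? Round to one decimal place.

Length n = 38. Counting bases: A=6, T=6, G=11, C=15
G+C = 26, so %GC = 26/38 × 100 = 68.421%
Salt term: 16.6 × (-0.057) = -0.946
GC term: 0.41 × 68.421 = 28.053; length term: −600/38 = −15.789
Tm = 81.5 + (-0.946) + 28.053 − 15.789 = 92.818 → 92.8°C

92.8°C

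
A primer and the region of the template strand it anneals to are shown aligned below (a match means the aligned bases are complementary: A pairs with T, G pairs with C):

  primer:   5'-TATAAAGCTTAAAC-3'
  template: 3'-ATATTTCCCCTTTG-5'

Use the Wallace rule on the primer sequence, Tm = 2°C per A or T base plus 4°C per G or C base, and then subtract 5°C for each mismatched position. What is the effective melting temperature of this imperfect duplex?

Primer base counts: A=7, T=4, G=1, C=2 → A+T=11, G+C=3
Perfect-match Tm = 2(11) + 4(3) = 22 + 12 = 34°C
Mismatches (positions where the bases are not complementary): 3 (at positions 8, 9, 10)
Effective Tm = 34 − 3×5 = 34 − 15 = 19°C

19°C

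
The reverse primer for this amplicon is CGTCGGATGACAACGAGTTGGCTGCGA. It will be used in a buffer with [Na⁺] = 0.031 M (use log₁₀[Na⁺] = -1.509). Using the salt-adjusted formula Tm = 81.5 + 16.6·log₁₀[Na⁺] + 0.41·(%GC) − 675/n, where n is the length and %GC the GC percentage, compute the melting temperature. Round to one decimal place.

Length n = 27. Base counts: A=6, C=6, T=5, G=10
G+C = 16, so %GC = 16/27 × 100 = 59.259%
Salt term: 16.6 × (-1.509) = -25.049
GC term: 0.41 × 59.259 = 24.296; length term: −675/27 = −25
Tm = 81.5 + (-25.049) + 24.296 − 25 = 55.747 → 55.7°C

55.7°C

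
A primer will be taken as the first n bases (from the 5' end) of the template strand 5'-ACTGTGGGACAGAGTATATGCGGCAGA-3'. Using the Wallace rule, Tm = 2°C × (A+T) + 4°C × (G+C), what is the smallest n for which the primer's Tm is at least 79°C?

First 25 bases: ACTGTGGGACAGAGTATATGCGGCA → Tm = 76°C (< 79°C)
First 26 bases: ACTGTGGGACAGAGTATATGCGGCAG → Tm = 80°C (≥ 79°C)
Since every base adds ≥2°C, Tm only increases with n, so the threshold is first crossed at n = 26.

n = 26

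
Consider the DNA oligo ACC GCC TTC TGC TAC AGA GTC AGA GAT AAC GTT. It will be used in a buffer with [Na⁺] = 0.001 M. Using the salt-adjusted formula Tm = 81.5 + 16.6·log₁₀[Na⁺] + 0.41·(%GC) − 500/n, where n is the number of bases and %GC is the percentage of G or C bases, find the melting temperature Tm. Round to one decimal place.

36.4°C

Length n = 33. T=8, A=9, G=7, C=9
G+C = 16, so %GC = 16/33 × 100 = 48.485%
Salt term: 16.6 × (-3) = -49.8
GC term: 0.41 × 48.485 = 19.879; length term: −500/33 = −15.152
Tm = 81.5 + (-49.8) + 19.879 − 15.152 = 36.427 → 36.4°C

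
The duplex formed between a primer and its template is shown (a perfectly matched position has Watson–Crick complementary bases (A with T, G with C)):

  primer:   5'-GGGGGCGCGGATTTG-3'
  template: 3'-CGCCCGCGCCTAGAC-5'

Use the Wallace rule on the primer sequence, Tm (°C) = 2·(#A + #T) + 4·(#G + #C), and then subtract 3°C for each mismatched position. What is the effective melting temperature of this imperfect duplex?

46°C

Primer base counts: A=1, T=3, G=9, C=2 → A+T=4, G+C=11
Perfect-match Tm = 2(4) + 4(11) = 8 + 44 = 52°C
Mismatches (positions where the bases are not complementary): 2 (at positions 2, 13)
Effective Tm = 52 − 2×3 = 52 − 6 = 46°C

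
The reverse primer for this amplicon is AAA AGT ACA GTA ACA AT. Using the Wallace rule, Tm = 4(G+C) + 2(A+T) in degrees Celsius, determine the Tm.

Counting bases: T=3, C=2, A=10, G=2
So N_AT = 13 and N_GC = 4.
Tm = 2×13 + 4×4 = 42°C

42°C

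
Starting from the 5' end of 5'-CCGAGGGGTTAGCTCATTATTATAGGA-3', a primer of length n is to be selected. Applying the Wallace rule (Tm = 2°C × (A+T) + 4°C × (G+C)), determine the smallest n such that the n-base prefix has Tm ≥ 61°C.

n = 21

First 20 bases: CCGAGGGGTTAGCTCATTAT → Tm = 60°C (< 61°C)
First 21 bases: CCGAGGGGTTAGCTCATTATT → Tm = 62°C (≥ 61°C)
Each additional base adds 2°C (A/T) or 4°C (G/C), so Tm is non-decreasing in n; n = 21 is the first length to reach 61°C.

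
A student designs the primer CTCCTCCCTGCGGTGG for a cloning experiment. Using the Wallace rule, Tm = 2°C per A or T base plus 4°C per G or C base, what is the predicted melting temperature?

Scanning the sequence gives C=7, A=0, T=4, G=5.
So N_AT = 4 and N_GC = 12.
Tm = 4·12 + 2·4 = 48 + 8 = 56°C

56°C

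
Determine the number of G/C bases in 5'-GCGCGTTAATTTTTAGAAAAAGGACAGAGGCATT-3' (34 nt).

Counting bases: T=9, G=9, C=4, A=12
G+C = 9 + 4 = 13

13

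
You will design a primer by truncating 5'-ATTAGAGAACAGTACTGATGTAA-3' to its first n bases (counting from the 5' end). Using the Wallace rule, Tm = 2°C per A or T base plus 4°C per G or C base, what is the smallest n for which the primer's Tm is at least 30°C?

n = 12

First 11 bases: ATTAGAGAACA → Tm = 28°C (< 30°C)
First 12 bases: ATTAGAGAACAG → Tm = 32°C (≥ 30°C)
Since every base adds ≥2°C, Tm only increases with n, so the threshold is first crossed at n = 12.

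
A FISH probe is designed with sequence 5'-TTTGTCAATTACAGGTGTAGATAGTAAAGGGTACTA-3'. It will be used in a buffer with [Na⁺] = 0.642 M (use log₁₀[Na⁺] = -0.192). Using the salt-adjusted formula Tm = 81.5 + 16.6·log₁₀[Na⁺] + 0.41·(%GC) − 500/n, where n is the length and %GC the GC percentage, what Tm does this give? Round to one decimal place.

78.1°C

Length n = 36. Scanning the sequence gives A=12, G=9, T=12, C=3.
G+C = 12, so %GC = 12/36 × 100 = 33.333%
Salt term: 16.6 × (-0.192) = -3.187
GC term: 0.41 × 33.333 = 13.667; length term: −500/36 = −13.889
Tm = 81.5 + (-3.187) + 13.667 − 13.889 = 78.091 → 78.1°C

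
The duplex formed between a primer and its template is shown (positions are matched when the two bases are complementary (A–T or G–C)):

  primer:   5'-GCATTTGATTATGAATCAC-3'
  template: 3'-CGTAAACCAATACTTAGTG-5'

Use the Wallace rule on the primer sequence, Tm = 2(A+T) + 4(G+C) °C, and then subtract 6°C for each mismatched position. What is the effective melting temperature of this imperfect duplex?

Primer base counts: A=6, T=7, G=3, C=3 → A+T=13, G+C=6
Perfect-match Tm = 2(13) + 4(6) = 26 + 24 = 50°C
Mismatches (positions where the bases are not complementary): 1 (at position 8)
Effective Tm = 50 − 1×6 = 50 − 6 = 44°C

44°C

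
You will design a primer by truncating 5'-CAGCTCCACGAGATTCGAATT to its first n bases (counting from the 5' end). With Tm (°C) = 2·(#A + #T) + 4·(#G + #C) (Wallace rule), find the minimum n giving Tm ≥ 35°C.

n = 11

First 10 bases: CAGCTCCACG → Tm = 34°C (< 35°C)
First 11 bases: CAGCTCCACGA → Tm = 36°C (≥ 35°C)
Each additional base adds 2°C (A/T) or 4°C (G/C), so Tm is non-decreasing in n; n = 11 is the first length to reach 35°C.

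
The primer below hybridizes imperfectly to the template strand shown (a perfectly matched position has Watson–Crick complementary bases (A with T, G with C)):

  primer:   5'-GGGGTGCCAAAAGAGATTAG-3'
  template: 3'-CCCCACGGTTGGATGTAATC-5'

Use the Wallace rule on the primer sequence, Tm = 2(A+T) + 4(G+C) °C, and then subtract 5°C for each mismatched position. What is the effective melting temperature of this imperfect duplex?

Primer base counts: A=7, T=3, G=8, C=2 → A+T=10, G+C=10
Perfect-match Tm = 2(10) + 4(10) = 20 + 40 = 60°C
Mismatches (positions where the bases are not complementary): 4 (at positions 11, 12, 13, 15)
Effective Tm = 60 − 4×5 = 60 − 20 = 40°C

40°C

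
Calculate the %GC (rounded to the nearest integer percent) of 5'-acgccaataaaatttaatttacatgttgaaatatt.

20%

Base counts: C=4, A=15, T=13, G=3
G+C = 3 + 4 = 7 out of 35 bases
%GC = 7/35 × 100 = 20% ≈ 20%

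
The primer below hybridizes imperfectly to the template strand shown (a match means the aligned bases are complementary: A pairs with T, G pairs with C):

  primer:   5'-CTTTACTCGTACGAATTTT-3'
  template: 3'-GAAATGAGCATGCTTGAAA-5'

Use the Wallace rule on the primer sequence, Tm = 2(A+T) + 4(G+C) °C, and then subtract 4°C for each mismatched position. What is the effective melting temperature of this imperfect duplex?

46°C

Primer base counts: A=4, T=9, G=2, C=4 → A+T=13, G+C=6
Perfect-match Tm = 2(13) + 4(6) = 26 + 24 = 50°C
Mismatches (positions where the bases are not complementary): 1 (at position 16)
Effective Tm = 50 − 1×4 = 50 − 4 = 46°C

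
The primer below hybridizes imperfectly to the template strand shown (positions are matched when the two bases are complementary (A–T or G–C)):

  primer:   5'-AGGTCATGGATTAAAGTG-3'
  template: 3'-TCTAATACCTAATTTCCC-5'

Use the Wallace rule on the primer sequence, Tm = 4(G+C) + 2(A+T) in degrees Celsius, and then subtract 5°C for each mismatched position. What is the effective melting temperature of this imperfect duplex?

35°C

Primer base counts: A=6, T=5, G=6, C=1 → A+T=11, G+C=7
Perfect-match Tm = 2(11) + 4(7) = 22 + 28 = 50°C
Mismatches (positions where the bases are not complementary): 3 (at positions 3, 5, 17)
Effective Tm = 50 − 3×5 = 50 − 15 = 35°C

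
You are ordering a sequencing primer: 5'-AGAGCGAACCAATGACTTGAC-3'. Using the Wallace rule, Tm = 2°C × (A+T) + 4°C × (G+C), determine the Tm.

62°C

Base counts: A=8, G=5, T=3, C=5
So N_AT = 11 and N_GC = 10.
Tm = 2×11 + 4×10 = 62°C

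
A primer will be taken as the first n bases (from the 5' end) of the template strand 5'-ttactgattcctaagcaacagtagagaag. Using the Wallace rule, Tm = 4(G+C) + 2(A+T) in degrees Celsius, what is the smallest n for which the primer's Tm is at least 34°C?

n = 13

First 12 bases: TTACTGATTCCT → Tm = 32°C (< 34°C)
First 13 bases: TTACTGATTCCTA → Tm = 34°C (≥ 34°C)
Since every base adds ≥2°C, Tm only increases with n, so the threshold is first crossed at n = 13.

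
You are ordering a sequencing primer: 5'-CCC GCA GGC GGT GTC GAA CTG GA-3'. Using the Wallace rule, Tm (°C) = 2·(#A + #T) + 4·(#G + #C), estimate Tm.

78°C

Base counts: A=4, C=7, G=9, T=3
A+T = 7, G+C = 16
Tm = 2×7 + 4×16 = 78°C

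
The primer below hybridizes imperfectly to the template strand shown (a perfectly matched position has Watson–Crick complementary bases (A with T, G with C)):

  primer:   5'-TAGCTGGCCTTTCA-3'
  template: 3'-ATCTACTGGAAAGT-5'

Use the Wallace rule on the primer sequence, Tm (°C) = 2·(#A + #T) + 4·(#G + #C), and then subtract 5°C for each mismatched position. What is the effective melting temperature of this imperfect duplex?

Primer base counts: A=2, T=5, G=3, C=4 → A+T=7, G+C=7
Perfect-match Tm = 2(7) + 4(7) = 14 + 28 = 42°C
Mismatches (positions where the bases are not complementary): 2 (at positions 4, 7)
Effective Tm = 42 − 2×5 = 42 − 10 = 32°C

32°C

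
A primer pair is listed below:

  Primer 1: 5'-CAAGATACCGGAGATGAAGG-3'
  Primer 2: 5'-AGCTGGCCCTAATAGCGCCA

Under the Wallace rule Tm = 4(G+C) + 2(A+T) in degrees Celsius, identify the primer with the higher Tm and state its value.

Primer 2, 64°C

Primer 1: A+T=10, G+C=10 → Tm = 2(10)+4(10) = 60°C
Primer 2: A+T=8, G+C=12 → Tm = 2(8)+4(12) = 64°C
60°C vs 64°C → primer 2 is higher.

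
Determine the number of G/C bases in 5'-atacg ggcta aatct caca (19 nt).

8

T=4, A=7, G=3, C=5
G+C = 3 + 5 = 8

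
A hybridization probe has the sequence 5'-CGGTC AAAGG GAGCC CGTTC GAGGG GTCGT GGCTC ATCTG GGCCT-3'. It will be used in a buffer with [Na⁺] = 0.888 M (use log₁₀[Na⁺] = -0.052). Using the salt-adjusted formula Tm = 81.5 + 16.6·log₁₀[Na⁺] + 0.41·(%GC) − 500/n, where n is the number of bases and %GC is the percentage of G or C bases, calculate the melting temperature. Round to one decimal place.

96.9°C

Length n = 45. Counting bases: G=18, A=6, T=9, C=12
G+C = 30, so %GC = 30/45 × 100 = 66.667%
Salt term: 16.6 × (-0.052) = -0.863
GC term: 0.41 × 66.667 = 27.333; length term: −500/45 = −11.111
Tm = 81.5 + (-0.863) + 27.333 − 11.111 = 96.859 → 96.9°C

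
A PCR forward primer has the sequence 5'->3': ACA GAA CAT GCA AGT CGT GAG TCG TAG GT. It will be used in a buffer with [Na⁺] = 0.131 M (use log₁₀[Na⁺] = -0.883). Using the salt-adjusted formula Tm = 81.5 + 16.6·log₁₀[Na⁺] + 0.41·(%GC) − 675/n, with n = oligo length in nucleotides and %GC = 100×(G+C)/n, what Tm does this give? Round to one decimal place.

63.4°C

Length n = 29. C=5, A=9, G=9, T=6
G+C = 14, so %GC = 14/29 × 100 = 48.276%
Salt term: 16.6 × (-0.883) = -14.658
GC term: 0.41 × 48.276 = 19.793; length term: −675/29 = −23.276
Tm = 81.5 + (-14.658) + 19.793 − 23.276 = 63.359 → 63.4°C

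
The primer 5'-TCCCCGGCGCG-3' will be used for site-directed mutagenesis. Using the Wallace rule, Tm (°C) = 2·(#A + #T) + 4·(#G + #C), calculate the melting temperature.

Counting bases: G=4, A=0, C=6, T=1
AT pairs contribute 1, GC pairs contribute 10.
Tm = 2×1 + 4×10 = 42°C

42°C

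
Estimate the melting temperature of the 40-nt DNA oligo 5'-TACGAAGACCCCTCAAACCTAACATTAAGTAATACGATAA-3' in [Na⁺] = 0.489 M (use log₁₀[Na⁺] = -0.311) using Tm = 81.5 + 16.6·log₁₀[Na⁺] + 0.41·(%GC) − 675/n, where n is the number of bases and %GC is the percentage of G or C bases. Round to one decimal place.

Length n = 40. Counting bases: A=18, C=10, T=8, G=4
G+C = 14, so %GC = 14/40 × 100 = 35%
Salt term: 16.6 × (-0.311) = -5.163
GC term: 0.41 × 35 = 14.35; length term: −675/40 = −16.875
Tm = 81.5 + (-5.163) + 14.35 − 16.875 = 73.812 → 73.8°C

73.8°C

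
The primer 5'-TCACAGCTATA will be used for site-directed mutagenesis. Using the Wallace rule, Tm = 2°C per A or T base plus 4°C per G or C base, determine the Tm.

Scanning the sequence gives G=1, A=4, T=3, C=3.
So N_AT = 7 and N_GC = 4.
Tm = 4·4 + 2·7 = 16 + 14 = 30°C

30°C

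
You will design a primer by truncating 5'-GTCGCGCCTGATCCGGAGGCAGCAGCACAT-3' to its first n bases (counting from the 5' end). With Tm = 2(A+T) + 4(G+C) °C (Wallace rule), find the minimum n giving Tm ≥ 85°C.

First 24 bases: GTCGCGCCTGATCCGGAGGCAGCA → Tm = 82°C (< 85°C)
First 25 bases: GTCGCGCCTGATCCGGAGGCAGCAG → Tm = 86°C (≥ 85°C)
Since every base adds ≥2°C, Tm only increases with n, so the threshold is first crossed at n = 25.

n = 25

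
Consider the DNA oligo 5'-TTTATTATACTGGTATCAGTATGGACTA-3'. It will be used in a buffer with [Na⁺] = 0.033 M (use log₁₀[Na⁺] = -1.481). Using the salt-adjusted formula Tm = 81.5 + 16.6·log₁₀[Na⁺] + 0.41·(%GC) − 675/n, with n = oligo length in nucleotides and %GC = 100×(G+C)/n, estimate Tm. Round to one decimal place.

44.5°C

Length n = 28. Counting bases: G=5, T=12, A=8, C=3
G+C = 8, so %GC = 8/28 × 100 = 28.571%
Salt term: 16.6 × (-1.481) = -24.585
GC term: 0.41 × 28.571 = 11.714; length term: −675/28 = −24.107
Tm = 81.5 + (-24.585) + 11.714 − 24.107 = 44.522 → 44.5°C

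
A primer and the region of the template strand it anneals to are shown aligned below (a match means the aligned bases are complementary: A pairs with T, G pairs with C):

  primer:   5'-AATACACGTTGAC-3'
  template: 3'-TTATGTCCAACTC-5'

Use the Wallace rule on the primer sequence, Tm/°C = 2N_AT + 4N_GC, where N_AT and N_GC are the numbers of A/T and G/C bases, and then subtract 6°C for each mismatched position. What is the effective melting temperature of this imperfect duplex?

Primer base counts: A=5, T=3, G=2, C=3 → A+T=8, G+C=5
Perfect-match Tm = 2(8) + 4(5) = 16 + 20 = 36°C
Mismatches (positions where the bases are not complementary): 2 (at positions 7, 13)
Effective Tm = 36 − 2×6 = 36 − 12 = 24°C

24°C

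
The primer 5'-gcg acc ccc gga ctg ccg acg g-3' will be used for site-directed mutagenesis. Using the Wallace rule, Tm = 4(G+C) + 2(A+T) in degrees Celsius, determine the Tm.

Scanning the sequence gives G=8, C=10, A=3, T=1.
A+T = 4, G+C = 18
Tm = 2(4) + 4(18) = 8 + 72 = 80°C

80°C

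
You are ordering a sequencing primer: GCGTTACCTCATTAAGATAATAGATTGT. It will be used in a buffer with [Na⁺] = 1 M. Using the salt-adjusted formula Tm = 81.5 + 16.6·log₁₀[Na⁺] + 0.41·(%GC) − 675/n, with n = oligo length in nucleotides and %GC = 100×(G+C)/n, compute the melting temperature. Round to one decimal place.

Length n = 28. Scanning the sequence gives C=4, T=10, A=9, G=5.
G+C = 9, so %GC = 9/28 × 100 = 32.143%
Salt term: 16.6 × (0) = 0
GC term: 0.41 × 32.143 = 13.179; length term: −675/28 = −24.107
Tm = 81.5 + (0) + 13.179 − 24.107 = 70.572 → 70.6°C

70.6°C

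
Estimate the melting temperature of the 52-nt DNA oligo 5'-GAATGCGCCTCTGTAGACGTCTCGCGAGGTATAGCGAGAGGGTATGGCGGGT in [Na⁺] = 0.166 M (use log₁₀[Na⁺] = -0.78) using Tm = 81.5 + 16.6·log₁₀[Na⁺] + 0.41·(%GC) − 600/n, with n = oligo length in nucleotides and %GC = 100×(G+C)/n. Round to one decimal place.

81.5°C

Length n = 52. G=21, T=11, A=10, C=10
G+C = 31, so %GC = 31/52 × 100 = 59.615%
Salt term: 16.6 × (-0.78) = -12.948
GC term: 0.41 × 59.615 = 24.442; length term: −600/52 = −11.538
Tm = 81.5 + (-12.948) + 24.442 − 11.538 = 81.456 → 81.5°C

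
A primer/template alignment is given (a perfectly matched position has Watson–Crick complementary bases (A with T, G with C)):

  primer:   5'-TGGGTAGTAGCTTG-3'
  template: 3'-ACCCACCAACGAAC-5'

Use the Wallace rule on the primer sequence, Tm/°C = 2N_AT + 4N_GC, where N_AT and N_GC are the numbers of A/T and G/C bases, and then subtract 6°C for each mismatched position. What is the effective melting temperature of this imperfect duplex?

30°C

Primer base counts: A=2, T=5, G=6, C=1 → A+T=7, G+C=7
Perfect-match Tm = 2(7) + 4(7) = 14 + 28 = 42°C
Mismatches (positions where the bases are not complementary): 2 (at positions 6, 9)
Effective Tm = 42 − 2×6 = 42 − 12 = 30°C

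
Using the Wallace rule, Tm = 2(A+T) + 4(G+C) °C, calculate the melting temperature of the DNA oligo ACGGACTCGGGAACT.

48°C

Counting bases: G=5, T=2, C=4, A=4
A+T = 6, G+C = 9
Tm = 2(6) + 4(9) = 12 + 36 = 48°C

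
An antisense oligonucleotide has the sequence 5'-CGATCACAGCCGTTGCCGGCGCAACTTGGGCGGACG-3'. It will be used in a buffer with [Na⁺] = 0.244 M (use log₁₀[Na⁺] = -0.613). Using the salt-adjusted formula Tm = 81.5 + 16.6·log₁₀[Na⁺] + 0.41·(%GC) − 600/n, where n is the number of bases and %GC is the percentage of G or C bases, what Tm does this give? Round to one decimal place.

Length n = 36. C=12, A=6, T=5, G=13
G+C = 25, so %GC = 25/36 × 100 = 69.444%
Salt term: 16.6 × (-0.613) = -10.176
GC term: 0.41 × 69.444 = 28.472; length term: −600/36 = −16.667
Tm = 81.5 + (-10.176) + 28.472 − 16.667 = 83.129 → 83.1°C

83.1°C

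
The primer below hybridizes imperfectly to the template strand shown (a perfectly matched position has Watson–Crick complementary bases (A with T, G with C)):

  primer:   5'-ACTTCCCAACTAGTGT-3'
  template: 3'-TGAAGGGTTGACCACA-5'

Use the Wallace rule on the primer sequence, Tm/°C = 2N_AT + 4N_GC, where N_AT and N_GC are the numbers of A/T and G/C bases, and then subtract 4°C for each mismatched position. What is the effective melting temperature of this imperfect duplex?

Primer base counts: A=4, T=5, G=2, C=5 → A+T=9, G+C=7
Perfect-match Tm = 2(9) + 4(7) = 18 + 28 = 46°C
Mismatches (positions where the bases are not complementary): 1 (at position 12)
Effective Tm = 46 − 1×4 = 46 − 4 = 42°C

42°C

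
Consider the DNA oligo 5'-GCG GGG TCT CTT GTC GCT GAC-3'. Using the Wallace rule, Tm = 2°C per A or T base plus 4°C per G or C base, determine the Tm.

70°C

Scanning the sequence gives C=6, G=8, T=6, A=1.
A+T = 7, G+C = 14
Tm = 2×7 + 4×14 = 70°C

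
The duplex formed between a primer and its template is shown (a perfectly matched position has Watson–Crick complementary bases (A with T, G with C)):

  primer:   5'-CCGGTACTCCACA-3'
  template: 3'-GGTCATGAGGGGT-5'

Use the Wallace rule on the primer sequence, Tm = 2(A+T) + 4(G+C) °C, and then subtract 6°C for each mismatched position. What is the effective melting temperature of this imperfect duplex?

Primer base counts: A=3, T=2, G=2, C=6 → A+T=5, G+C=8
Perfect-match Tm = 2(5) + 4(8) = 10 + 32 = 42°C
Mismatches (positions where the bases are not complementary): 2 (at positions 3, 11)
Effective Tm = 42 − 2×6 = 42 − 12 = 30°C

30°C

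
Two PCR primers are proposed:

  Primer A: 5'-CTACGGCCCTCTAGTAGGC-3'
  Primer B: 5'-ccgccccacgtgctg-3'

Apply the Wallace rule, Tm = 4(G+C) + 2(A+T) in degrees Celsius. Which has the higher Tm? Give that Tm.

Primer A, 62°C

Primer A: A+T=7, G+C=12 → Tm = 2(7)+4(12) = 62°C
Primer B: A+T=3, G+C=12 → Tm = 2(3)+4(12) = 54°C
62°C vs 54°C → primer A is higher.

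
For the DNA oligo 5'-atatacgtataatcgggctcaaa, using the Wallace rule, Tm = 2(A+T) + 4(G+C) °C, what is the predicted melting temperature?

62°C

Base counts: T=6, C=4, A=9, G=4
A+T = 15, G+C = 8
Tm = 2(15) + 4(8) = 30 + 32 = 62°C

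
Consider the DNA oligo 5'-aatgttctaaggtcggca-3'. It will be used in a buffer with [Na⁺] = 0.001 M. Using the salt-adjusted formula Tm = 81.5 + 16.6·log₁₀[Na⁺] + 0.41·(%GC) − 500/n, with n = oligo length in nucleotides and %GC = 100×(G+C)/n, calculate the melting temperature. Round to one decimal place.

Length n = 18. Base counts: C=3, T=5, A=5, G=5
G+C = 8, so %GC = 8/18 × 100 = 44.444%
Salt term: 16.6 × (-3) = -49.8
GC term: 0.41 × 44.444 = 18.222; length term: −500/18 = −27.778
Tm = 81.5 + (-49.8) + 18.222 − 27.778 = 22.144 → 22.1°C

22.1°C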